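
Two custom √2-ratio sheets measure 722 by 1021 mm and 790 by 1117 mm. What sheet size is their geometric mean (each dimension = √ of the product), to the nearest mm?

755 × 1068 mm

Short side: √(722 · 790) = √570380 ≈ 755.2 → 755 mm
Long side: √(1021 · 1117) = √1140457 ≈ 1067.9 → 1068 mm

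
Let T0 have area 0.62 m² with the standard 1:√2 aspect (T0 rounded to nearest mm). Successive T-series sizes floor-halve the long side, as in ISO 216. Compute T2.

331 × 468 mm

Let T0's short side be w mm. w · w√2 = 0.62 m² = 620,000 mm², so w ≈ 662.1 mm and w√2 ≈ 936.4 mm → T0 = 662 × 936 mm.
T1: ⌊936/2⌋ × 662 = 468 × 662 mm
T2: ⌊662/2⌋ × 468 = 331 × 468 mm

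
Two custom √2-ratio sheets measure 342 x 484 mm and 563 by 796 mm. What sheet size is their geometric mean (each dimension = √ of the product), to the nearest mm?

Short side: √(342 · 563) = √192546 ≈ 438.8 → 439 mm
Long side: √(484 · 796) = √385264 ≈ 620.7 → 621 mm

439 × 621 mm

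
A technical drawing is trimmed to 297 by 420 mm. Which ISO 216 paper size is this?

Aspect ratio 420/297 ≈ 1.414 — close to the ISO √2 ≈ 1.414.
In the A-series (A0 area = 1 m²): A3 = 297 × 420 mm.

A3 (297 × 420 mm)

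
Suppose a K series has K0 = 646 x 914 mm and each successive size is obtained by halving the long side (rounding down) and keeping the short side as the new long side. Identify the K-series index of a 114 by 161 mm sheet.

K5

K0: 646 × 914 mm
K1: 457 × 646 mm
K2: 323 × 457 mm
K3: 228 × 323 mm
K4: 161 × 228 mm
K5: 114 × 161 mm
K6: 80 × 114 mm
→ matches K5.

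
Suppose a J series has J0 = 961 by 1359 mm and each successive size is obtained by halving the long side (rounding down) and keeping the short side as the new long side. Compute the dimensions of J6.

120 × 169 mm

J1 = 679 × 961 mm (from J0 by 1 halving).
J2: ⌊961/2⌋ × 679 = 480 × 679 mm
J3: ⌊679/2⌋ × 480 = 339 × 480 mm
J4: ⌊480/2⌋ × 339 = 240 × 339 mm
J5: ⌊339/2⌋ × 240 = 169 × 240 mm
J6: ⌊240/2⌋ × 169 = 120 × 169 mm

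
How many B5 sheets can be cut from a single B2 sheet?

B2 = 500 × 707 mm; B5 = 176 × 250 mm.
Each halving step doubles the count; 3 steps from B2 to B5.
2^3 = 8.

8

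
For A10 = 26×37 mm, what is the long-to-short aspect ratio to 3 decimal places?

37 / 26 = 1.423
ISO 216 targets √2 ≈ 1.414; the +0.009 deviation is from mm rounding.

1.423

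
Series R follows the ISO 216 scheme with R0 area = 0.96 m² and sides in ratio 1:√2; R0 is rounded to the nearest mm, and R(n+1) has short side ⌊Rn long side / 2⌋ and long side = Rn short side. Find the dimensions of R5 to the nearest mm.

Let R0's short side be w mm. w · w√2 = 0.96 m² = 960,000 mm², so w ≈ 823.9 mm and w√2 ≈ 1165.2 mm → R0 = 824 × 1165 mm.
R1: ⌊1165/2⌋ × 824 = 582 × 824 mm
R2: ⌊824/2⌋ × 582 = 412 × 582 mm
R3: ⌊582/2⌋ × 412 = 291 × 412 mm
R4: ⌊412/2⌋ × 291 = 206 × 291 mm
R5: ⌊291/2⌋ × 206 = 145 × 206 mm

145 × 206 mm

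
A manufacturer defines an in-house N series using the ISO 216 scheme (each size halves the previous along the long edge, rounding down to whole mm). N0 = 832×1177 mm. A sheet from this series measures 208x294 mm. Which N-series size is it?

N4

N0: 832 × 1177 mm
N1: 588 × 832 mm
N2: 416 × 588 mm
N3: 294 × 416 mm
N4: 208 × 294 mm
N5: 147 × 208 mm
→ matches N4.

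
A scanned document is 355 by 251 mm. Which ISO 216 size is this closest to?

B4 (250 × 353 mm)

Aspect ratio 355/251 ≈ 1.414 — close to the ISO √2 ≈ 1.414.
In the B-series (B0 = 1000 × 1414 mm): B4 = 250 × 353 mm.
Off by 3 mm total — nearest standard size.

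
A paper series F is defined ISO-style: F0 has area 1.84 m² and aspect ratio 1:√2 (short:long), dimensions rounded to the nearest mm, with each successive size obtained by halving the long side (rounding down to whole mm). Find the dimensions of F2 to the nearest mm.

570 × 806 mm

Let F0's short side be w mm. w · w√2 = 1.84 m² = 1,840,000 mm², so w ≈ 1140.6 mm and w√2 ≈ 1613.1 mm → F0 = 1141 × 1613 mm.
F1: ⌊1613/2⌋ × 1141 = 806 × 1141 mm
F2: ⌊1141/2⌋ × 806 = 570 × 806 mm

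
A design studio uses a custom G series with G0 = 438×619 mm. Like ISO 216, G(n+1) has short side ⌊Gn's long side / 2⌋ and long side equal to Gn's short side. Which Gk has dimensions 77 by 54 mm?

G6

G0: 438 × 619 mm
G1: 309 × 438 mm
G2: 219 × 309 mm
G3: 154 × 219 mm
G4: 109 × 154 mm
G5: 77 × 109 mm
G6: 54 × 77 mm
G7: 38 × 54 mm
→ matches G6.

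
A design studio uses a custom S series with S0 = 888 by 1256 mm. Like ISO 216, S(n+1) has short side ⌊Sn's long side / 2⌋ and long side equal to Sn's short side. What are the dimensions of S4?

222 × 314 mm

S1: ⌊1256/2⌋ × 888 = 628 × 888 mm
S2: ⌊888/2⌋ × 628 = 444 × 628 mm
S3: ⌊628/2⌋ × 444 = 314 × 444 mm
S4: ⌊444/2⌋ × 314 = 222 × 314 mm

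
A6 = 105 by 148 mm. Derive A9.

37 × 52 mm

A7: ⌊148/2⌋ × 105 = 74 × 105 mm
A8: ⌊105/2⌋ × 74 = 52 × 74 mm
A9: ⌊74/2⌋ × 52 = 37 × 52 mm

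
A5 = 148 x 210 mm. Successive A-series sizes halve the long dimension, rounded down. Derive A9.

37 × 52 mm

A6: ⌊210/2⌋ × 148 = 105 × 148 mm
A7: ⌊148/2⌋ × 105 = 74 × 105 mm
A8: ⌊105/2⌋ × 74 = 52 × 74 mm
A9: ⌊74/2⌋ × 52 = 37 × 52 mm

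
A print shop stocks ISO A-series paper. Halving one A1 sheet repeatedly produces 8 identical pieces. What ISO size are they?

8 = 2^3, so 3 halving steps.
A1 → A2 → … → A4 after 3 steps.

A4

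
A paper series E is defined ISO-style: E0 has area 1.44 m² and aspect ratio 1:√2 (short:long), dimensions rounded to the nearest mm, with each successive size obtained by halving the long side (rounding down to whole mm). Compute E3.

356 × 504 mm

Let E0's short side be w mm. w · w√2 = 1.44 m² = 1,440,000 mm², so w ≈ 1009.1 mm and w√2 ≈ 1427.0 mm → E0 = 1009 × 1427 mm.
E1: ⌊1427/2⌋ × 1009 = 713 × 1009 mm
E2: ⌊1009/2⌋ × 713 = 504 × 713 mm
E3: ⌊713/2⌋ × 504 = 356 × 504 mm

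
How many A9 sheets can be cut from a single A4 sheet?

Each ISO step halves the sheet: 1 × A4 → 2 × A5 → 4 × A6 → 8 × A7 → …
From A4 to A9 is 5 halving steps: 2^5 = 32.

32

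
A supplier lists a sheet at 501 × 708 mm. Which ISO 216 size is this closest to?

Aspect ratio 708/501 ≈ 1.413 — close to the ISO √2 ≈ 1.414.
In the B-series (B0 = 1000 × 1414 mm): B2 = 500 × 707 mm.
Off by 2 mm total — nearest standard size.

B2 (500 × 707 mm)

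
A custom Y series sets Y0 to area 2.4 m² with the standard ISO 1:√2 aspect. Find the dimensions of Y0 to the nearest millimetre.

Let the short side be w mm. Then w · w√2 = 2.4 m² = 2,400,000 mm².
w² = 2,400,000/√2, so w ≈ 1302.7 mm; long side = w√2 ≈ 1842.3 mm.

1303 × 1842 mm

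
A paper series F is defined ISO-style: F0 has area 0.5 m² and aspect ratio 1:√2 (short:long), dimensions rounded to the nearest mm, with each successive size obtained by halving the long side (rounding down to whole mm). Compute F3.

210 × 297 mm

Let F0's short side be w mm. w · w√2 = 0.5 m² = 500,000 mm², so w ≈ 594.6 mm and w√2 ≈ 840.9 mm → F0 = 595 × 841 mm.
F1: ⌊841/2⌋ × 595 = 420 × 595 mm
F2: ⌊595/2⌋ × 420 = 297 × 420 mm
F3: ⌊420/2⌋ × 297 = 210 × 297 mm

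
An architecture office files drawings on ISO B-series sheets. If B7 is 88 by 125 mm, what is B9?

B8: ⌊125/2⌋ × 88 = 62 × 88 mm
B9: ⌊88/2⌋ × 62 = 44 × 62 mm

44 × 62 mm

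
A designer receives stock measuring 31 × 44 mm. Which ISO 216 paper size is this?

Aspect ratio 44/31 ≈ 1.419 — close to the ISO √2 ≈ 1.414.
In the B-series (B0 = 1000 × 1414 mm): B10 = 31 × 44 mm.

B10 (31 × 44 mm)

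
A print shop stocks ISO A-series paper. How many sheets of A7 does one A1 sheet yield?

Each ISO step halves the sheet: 1 × A1 → 2 × A2 → 4 × A3 → 8 × A4 → …
From A1 to A7 is 6 halving steps: 2^6 = 64.

64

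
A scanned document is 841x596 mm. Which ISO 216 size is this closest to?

Aspect ratio 841/596 ≈ 1.411 — close to the ISO √2 ≈ 1.414.
In the A-series (A0 area = 1 m²): A1 = 594 × 841 mm.
Off by 2 mm total — nearest standard size.

A1 (594 × 841 mm)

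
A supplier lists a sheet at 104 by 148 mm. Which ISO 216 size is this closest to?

A6 (105 × 148 mm)

Aspect ratio 148/104 ≈ 1.423 — close to the ISO √2 ≈ 1.414.
In the A-series (A0 area = 1 m²): A6 = 105 × 148 mm.
Off by 1 mm total — nearest standard size.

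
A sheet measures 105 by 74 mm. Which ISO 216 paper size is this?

Aspect ratio 105/74 ≈ 1.419 — close to the ISO √2 ≈ 1.414.
In the A-series (A0 area = 1 m²): A7 = 74 × 105 mm.

A7 (74 × 105 mm)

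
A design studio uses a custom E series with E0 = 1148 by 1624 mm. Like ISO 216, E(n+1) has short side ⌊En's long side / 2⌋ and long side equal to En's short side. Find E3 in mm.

E1: ⌊1624/2⌋ × 1148 = 812 × 1148 mm
E2: ⌊1148/2⌋ × 812 = 574 × 812 mm
E3: ⌊812/2⌋ × 574 = 406 × 574 mm

406 × 574 mm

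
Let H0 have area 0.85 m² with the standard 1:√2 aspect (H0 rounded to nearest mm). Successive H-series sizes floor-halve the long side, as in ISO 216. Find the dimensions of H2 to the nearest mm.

Let H0's short side be w mm. w · w√2 = 0.85 m² = 850,000 mm², so w ≈ 775.3 mm and w√2 ≈ 1096.4 mm → H0 = 775 × 1096 mm.
H1: ⌊1096/2⌋ × 775 = 548 × 775 mm
H2: ⌊775/2⌋ × 548 = 387 × 548 mm

387 × 548 mm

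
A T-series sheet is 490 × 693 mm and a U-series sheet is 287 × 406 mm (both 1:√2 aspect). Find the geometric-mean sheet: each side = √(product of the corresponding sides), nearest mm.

375 × 530 mm

Short side: √(490 · 287) = √140630 ≈ 375.0 → 375 mm
Long side: √(693 · 406) = √281358 ≈ 530.4 → 530 mm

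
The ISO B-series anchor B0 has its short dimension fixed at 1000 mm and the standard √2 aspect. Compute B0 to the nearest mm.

1000 × 1414 mm

Short side = 1000 mm; long side = 1000√2 ≈ 1414.2 mm.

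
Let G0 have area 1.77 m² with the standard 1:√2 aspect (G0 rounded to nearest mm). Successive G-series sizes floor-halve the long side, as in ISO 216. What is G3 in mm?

Let G0's short side be w mm. w · w√2 = 1.77 m² = 1,770,000 mm², so w ≈ 1118.7 mm and w√2 ≈ 1582.1 mm → G0 = 1119 × 1582 mm.
G1: ⌊1582/2⌋ × 1119 = 791 × 1119 mm
G2: ⌊1119/2⌋ × 791 = 559 × 791 mm
G3: ⌊791/2⌋ × 559 = 395 × 559 mm

395 × 559 mm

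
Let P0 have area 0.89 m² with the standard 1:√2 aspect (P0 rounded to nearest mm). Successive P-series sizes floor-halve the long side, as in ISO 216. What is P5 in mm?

Let P0's short side be w mm. w · w√2 = 0.89 m² = 890,000 mm², so w ≈ 793.3 mm and w√2 ≈ 1121.9 mm → P0 = 793 × 1122 mm.
P1: ⌊1122/2⌋ × 793 = 561 × 793 mm
P2: ⌊793/2⌋ × 561 = 396 × 561 mm
P3: ⌊561/2⌋ × 396 = 280 × 396 mm
P4: ⌊396/2⌋ × 280 = 198 × 280 mm
P5: ⌊280/2⌋ × 198 = 140 × 198 mm

140 × 198 mm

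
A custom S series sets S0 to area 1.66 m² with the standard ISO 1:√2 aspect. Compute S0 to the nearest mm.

Let the short side be w mm. Then w · w√2 = 1.66 m² = 1,660,000 mm².
w² = 1,660,000/√2, so w ≈ 1083.4 mm; long side = w√2 ≈ 1532.2 mm.

1083 × 1532 mm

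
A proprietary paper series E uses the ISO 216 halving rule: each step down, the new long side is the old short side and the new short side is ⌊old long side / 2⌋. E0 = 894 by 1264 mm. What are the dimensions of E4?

E1: ⌊1264/2⌋ × 894 = 632 × 894 mm
E2: ⌊894/2⌋ × 632 = 447 × 632 mm
E3: ⌊632/2⌋ × 447 = 316 × 447 mm
E4: ⌊447/2⌋ × 316 = 223 × 316 mm

223 × 316 mm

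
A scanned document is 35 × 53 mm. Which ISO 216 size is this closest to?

A9 (37 × 52 mm)

Aspect ratio 53/35 ≈ 1.514 (ISO target is √2 ≈ 1.414).
In the A-series (A0 area = 1 m²): A9 = 37 × 52 mm.
Off by 3 mm total — nearest standard size.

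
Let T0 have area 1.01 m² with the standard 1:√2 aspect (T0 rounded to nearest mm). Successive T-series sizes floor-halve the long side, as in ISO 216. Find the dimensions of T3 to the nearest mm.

298 × 422 mm

Let T0's short side be w mm. w · w√2 = 1.01 m² = 1,010,000 mm², so w ≈ 845.1 mm and w√2 ≈ 1195.1 mm → T0 = 845 × 1195 mm.
T1: ⌊1195/2⌋ × 845 = 597 × 845 mm
T2: ⌊845/2⌋ × 597 = 422 × 597 mm
T3: ⌊597/2⌋ × 422 = 298 × 422 mm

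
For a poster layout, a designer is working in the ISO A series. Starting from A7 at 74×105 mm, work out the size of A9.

A8: ⌊105/2⌋ × 74 = 52 × 74 mm
A9: ⌊74/2⌋ × 52 = 37 × 52 mm

37 × 52 mm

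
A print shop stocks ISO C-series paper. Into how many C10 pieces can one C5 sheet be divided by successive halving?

32

Each ISO step halves the sheet: 1 × C5 → 2 × C6 → 4 × C7 → 8 × C8 → …
From C5 to C10 is 5 halving steps: 2^5 = 32.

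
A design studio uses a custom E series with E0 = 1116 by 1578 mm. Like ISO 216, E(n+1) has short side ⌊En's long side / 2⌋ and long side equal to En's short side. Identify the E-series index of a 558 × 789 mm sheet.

E0: 1116 × 1578 mm
E1: 789 × 1116 mm
E2: 558 × 789 mm
E3: 394 × 558 mm
→ matches E2.

E2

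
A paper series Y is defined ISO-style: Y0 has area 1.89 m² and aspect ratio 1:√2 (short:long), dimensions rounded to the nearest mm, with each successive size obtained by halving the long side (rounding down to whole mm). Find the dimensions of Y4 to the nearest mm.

289 × 408 mm

Let Y0's short side be w mm. w · w√2 = 1.89 m² = 1,890,000 mm², so w ≈ 1156.0 mm and w√2 ≈ 1634.9 mm → Y0 = 1156 × 1635 mm.
Y1: ⌊1635/2⌋ × 1156 = 817 × 1156 mm
Y2: ⌊1156/2⌋ × 817 = 578 × 817 mm
Y3: ⌊817/2⌋ × 578 = 408 × 578 mm
Y4: ⌊578/2⌋ × 408 = 289 × 408 mm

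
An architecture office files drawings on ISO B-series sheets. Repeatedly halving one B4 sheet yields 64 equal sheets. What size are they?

B10

64 = 2^6, so 6 halving steps.
B4 → B5 → … → B10 after 6 steps.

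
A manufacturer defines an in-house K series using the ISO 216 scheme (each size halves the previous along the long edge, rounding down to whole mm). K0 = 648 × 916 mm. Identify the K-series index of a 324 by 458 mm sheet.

K0: 648 × 916 mm
K1: 458 × 648 mm
K2: 324 × 458 mm
K3: 229 × 324 mm
→ matches K2.

K2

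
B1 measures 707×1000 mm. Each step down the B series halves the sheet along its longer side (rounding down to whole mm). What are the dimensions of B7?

B2: ⌊1000/2⌋ × 707 = 500 × 707 mm
B3: ⌊707/2⌋ × 500 = 353 × 500 mm
B4: ⌊500/2⌋ × 353 = 250 × 353 mm
B5: ⌊353/2⌋ × 250 = 176 × 250 mm
B6: ⌊250/2⌋ × 176 = 125 × 176 mm
B7: ⌊176/2⌋ × 125 = 88 × 125 mm

88 × 125 mm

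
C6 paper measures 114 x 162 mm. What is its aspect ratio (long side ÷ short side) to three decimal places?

1.421

162 / 114 = 1.421
ISO 216 targets √2 ≈ 1.414; the +0.007 deviation is from mm rounding.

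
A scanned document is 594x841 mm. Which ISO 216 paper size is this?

Aspect ratio 841/594 ≈ 1.416 — close to the ISO √2 ≈ 1.414.
In the A-series (A0 area = 1 m²): A1 = 594 × 841 mm.

A1 (594 × 841 mm)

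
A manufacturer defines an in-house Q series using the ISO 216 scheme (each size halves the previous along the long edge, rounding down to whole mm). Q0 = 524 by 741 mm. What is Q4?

131 × 185 mm

Q1: ⌊741/2⌋ × 524 = 370 × 524 mm
Q2: ⌊524/2⌋ × 370 = 262 × 370 mm
Q3: ⌊370/2⌋ × 262 = 185 × 262 mm
Q4: ⌊262/2⌋ × 185 = 131 × 185 mm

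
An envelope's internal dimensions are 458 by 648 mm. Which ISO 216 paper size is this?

C2 (458 × 648 mm)

Aspect ratio 648/458 ≈ 1.415 — close to the ISO √2 ≈ 1.414.
In the C-series (envelope sizes, between A and B): C2 = 458 × 648 mm.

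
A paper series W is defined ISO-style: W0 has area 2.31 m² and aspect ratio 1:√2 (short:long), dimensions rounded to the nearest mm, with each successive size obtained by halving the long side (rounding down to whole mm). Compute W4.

Let W0's short side be w mm. w · w√2 = 2.31 m² = 2,310,000 mm², so w ≈ 1278.1 mm and w√2 ≈ 1807.4 mm → W0 = 1278 × 1807 mm.
W1: ⌊1807/2⌋ × 1278 = 903 × 1278 mm
W2: ⌊1278/2⌋ × 903 = 639 × 903 mm
W3: ⌊903/2⌋ × 639 = 451 × 639 mm
W4: ⌊639/2⌋ × 451 = 319 × 451 mm

319 × 451 mm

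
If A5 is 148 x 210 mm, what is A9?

37 × 52 mm

A6: ⌊210/2⌋ × 148 = 105 × 148 mm
A7: ⌊148/2⌋ × 105 = 74 × 105 mm
A8: ⌊105/2⌋ × 74 = 52 × 74 mm
A9: ⌊74/2⌋ × 52 = 37 × 52 mm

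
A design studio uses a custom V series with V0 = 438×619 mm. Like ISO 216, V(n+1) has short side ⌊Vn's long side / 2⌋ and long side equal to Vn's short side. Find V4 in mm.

109 × 154 mm

V1: ⌊619/2⌋ × 438 = 309 × 438 mm
V2: ⌊438/2⌋ × 309 = 219 × 309 mm
V3: ⌊309/2⌋ × 219 = 154 × 219 mm
V4: ⌊219/2⌋ × 154 = 109 × 154 mm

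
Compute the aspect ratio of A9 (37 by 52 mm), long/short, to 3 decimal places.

52 / 37 = 1.405
ISO 216 targets √2 ≈ 1.414; the -0.009 deviation is from mm rounding.

1.405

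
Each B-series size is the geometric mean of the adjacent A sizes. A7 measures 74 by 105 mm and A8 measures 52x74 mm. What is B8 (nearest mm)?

Short side: √(74 · 52) = √3848 ≈ 62.0 → 62 mm
Long side: √(105 · 74) = √7770 ≈ 88.1 → 88 mm

62 × 88 mm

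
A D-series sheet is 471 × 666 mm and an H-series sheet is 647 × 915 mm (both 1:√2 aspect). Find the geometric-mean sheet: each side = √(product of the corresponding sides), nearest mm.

Short side: √(471 · 647) = √304737 ≈ 552.0 → 552 mm
Long side: √(666 · 915) = √609390 ≈ 780.6 → 781 mm

552 × 781 mm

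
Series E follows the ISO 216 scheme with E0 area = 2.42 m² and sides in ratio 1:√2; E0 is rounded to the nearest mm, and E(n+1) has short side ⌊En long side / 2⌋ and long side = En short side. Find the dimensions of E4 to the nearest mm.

327 × 462 mm

Let E0's short side be w mm. w · w√2 = 2.42 m² = 2,420,000 mm², so w ≈ 1308.1 mm and w√2 ≈ 1850.0 mm → E0 = 1308 × 1850 mm.
E1: ⌊1850/2⌋ × 1308 = 925 × 1308 mm
E2: ⌊1308/2⌋ × 925 = 654 × 925 mm
E3: ⌊925/2⌋ × 654 = 462 × 654 mm
E4: ⌊654/2⌋ × 462 = 327 × 462 mm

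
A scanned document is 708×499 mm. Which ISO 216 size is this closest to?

Aspect ratio 708/499 ≈ 1.419 — close to the ISO √2 ≈ 1.414.
In the B-series (B0 = 1000 × 1414 mm): B2 = 500 × 707 mm.
Off by 2 mm total — nearest standard size.

B2 (500 × 707 mm)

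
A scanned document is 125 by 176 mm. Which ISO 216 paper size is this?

B6 (125 × 176 mm)

Aspect ratio 176/125 ≈ 1.408 — close to the ISO √2 ≈ 1.414.
In the B-series (B0 = 1000 × 1414 mm): B6 = 125 × 176 mm.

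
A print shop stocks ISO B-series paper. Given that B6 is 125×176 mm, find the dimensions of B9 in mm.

44 × 62 mm

B7: ⌊176/2⌋ × 125 = 88 × 125 mm
B8: ⌊125/2⌋ × 88 = 62 × 88 mm
B9: ⌊88/2⌋ × 62 = 44 × 62 mm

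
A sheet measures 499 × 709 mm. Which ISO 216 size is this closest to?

B2 (500 × 707 mm)

Aspect ratio 709/499 ≈ 1.421 — close to the ISO √2 ≈ 1.414.
In the B-series (B0 = 1000 × 1414 mm): B2 = 500 × 707 mm.
Off by 3 mm total — nearest standard size.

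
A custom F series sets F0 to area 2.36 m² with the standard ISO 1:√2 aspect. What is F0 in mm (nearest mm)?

1292 × 1827 mm

Let the short side be w mm. Then w · w√2 = 2.36 m² = 2,360,000 mm².
w² = 2,360,000/√2, so w ≈ 1291.8 mm; long side = w√2 ≈ 1826.9 mm.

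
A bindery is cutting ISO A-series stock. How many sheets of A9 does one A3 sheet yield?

A3 = 297 × 420 mm; A9 = 37 × 52 mm.
Each halving step doubles the count; 6 steps from A3 to A9.
2^6 = 64.

64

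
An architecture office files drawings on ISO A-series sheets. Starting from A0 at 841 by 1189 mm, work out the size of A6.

A1: ⌊1189/2⌋ × 841 = 594 × 841 mm
A2: ⌊841/2⌋ × 594 = 420 × 594 mm
A3: ⌊594/2⌋ × 420 = 297 × 420 mm
A4: ⌊420/2⌋ × 297 = 210 × 297 mm
A5: ⌊297/2⌋ × 210 = 148 × 210 mm
A6: ⌊210/2⌋ × 148 = 105 × 148 mm

105 × 148 mm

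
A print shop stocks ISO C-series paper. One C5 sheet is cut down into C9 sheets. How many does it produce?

16

Each ISO step halves the sheet: 1 × C5 → 2 × C6 → 4 × C7 → 8 × C8 → …
From C5 to C9 is 4 halving steps: 2^4 = 16.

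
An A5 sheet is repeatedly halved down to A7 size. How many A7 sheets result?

A5 = 148 × 210 mm; A7 = 74 × 105 mm.
Each halving step doubles the count; 2 steps from A5 to A7.
2^2 = 4.

4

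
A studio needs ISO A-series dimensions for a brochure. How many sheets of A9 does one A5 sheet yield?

16

A5 = 148 × 210 mm; A9 = 37 × 52 mm.
Each halving step doubles the count; 4 steps from A5 to A9.
2^4 = 16.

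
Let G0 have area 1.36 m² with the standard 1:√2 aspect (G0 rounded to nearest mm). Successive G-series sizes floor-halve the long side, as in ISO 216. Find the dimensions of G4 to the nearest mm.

Let G0's short side be w mm. w · w√2 = 1.36 m² = 1,360,000 mm², so w ≈ 980.6 mm and w√2 ≈ 1386.8 mm → G0 = 981 × 1387 mm.
G1: ⌊1387/2⌋ × 981 = 693 × 981 mm
G2: ⌊981/2⌋ × 693 = 490 × 693 mm
G3: ⌊693/2⌋ × 490 = 346 × 490 mm
G4: ⌊490/2⌋ × 346 = 245 × 346 mm

245 × 346 mm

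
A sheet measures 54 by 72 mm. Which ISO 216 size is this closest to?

A8 (52 × 74 mm)

Aspect ratio 72/54 ≈ 1.333 (ISO target is √2 ≈ 1.414).
In the A-series (A0 area = 1 m²): A8 = 52 × 74 mm.
Off by 4 mm total — nearest standard size.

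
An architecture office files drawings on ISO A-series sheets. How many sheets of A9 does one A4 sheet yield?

32

Each ISO step halves the sheet: 1 × A4 → 2 × A5 → 4 × A6 → 8 × A7 → …
From A4 to A9 is 5 halving steps: 2^5 = 32.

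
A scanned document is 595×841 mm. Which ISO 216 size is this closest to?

Aspect ratio 841/595 ≈ 1.413 — close to the ISO √2 ≈ 1.414.
In the A-series (A0 area = 1 m²): A1 = 594 × 841 mm.
Off by 1 mm total — nearest standard size.

A1 (594 × 841 mm)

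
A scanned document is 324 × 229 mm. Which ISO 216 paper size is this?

C4 (229 × 324 mm)

Aspect ratio 324/229 ≈ 1.415 — close to the ISO √2 ≈ 1.414.
In the C-series (envelope sizes, between A and B): C4 = 229 × 324 mm.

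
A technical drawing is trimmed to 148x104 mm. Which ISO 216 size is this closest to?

Aspect ratio 148/104 ≈ 1.423 — close to the ISO √2 ≈ 1.414.
In the A-series (A0 area = 1 m²): A6 = 105 × 148 mm.
Off by 1 mm total — nearest standard size.

A6 (105 × 148 mm)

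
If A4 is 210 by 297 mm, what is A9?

37 × 52 mm

A5: ⌊297/2⌋ × 210 = 148 × 210 mm
A6: ⌊210/2⌋ × 148 = 105 × 148 mm
A7: ⌊148/2⌋ × 105 = 74 × 105 mm
A8: ⌊105/2⌋ × 74 = 52 × 74 mm
A9: ⌊74/2⌋ × 52 = 37 × 52 mm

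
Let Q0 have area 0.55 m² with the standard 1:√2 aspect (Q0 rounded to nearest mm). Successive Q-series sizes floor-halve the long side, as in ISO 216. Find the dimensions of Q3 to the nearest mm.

Let Q0's short side be w mm. w · w√2 = 0.55 m² = 550,000 mm², so w ≈ 623.6 mm and w√2 ≈ 881.9 mm → Q0 = 624 × 882 mm.
Q1: ⌊882/2⌋ × 624 = 441 × 624 mm
Q2: ⌊624/2⌋ × 441 = 312 × 441 mm
Q3: ⌊441/2⌋ × 312 = 220 × 312 mm

220 × 312 mm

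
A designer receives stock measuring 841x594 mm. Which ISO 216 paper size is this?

A1 (594 × 841 mm)

Aspect ratio 841/594 ≈ 1.416 — close to the ISO √2 ≈ 1.414.
In the A-series (A0 area = 1 m²): A1 = 594 × 841 mm.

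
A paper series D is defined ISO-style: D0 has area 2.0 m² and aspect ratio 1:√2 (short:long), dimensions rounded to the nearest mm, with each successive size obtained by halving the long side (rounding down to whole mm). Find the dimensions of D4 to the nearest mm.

297 × 420 mm

Let D0's short side be w mm. w · w√2 = 2.0 m² = 2,000,000 mm², so w ≈ 1189.2 mm and w√2 ≈ 1681.8 mm → D0 = 1189 × 1682 mm.
D1: ⌊1682/2⌋ × 1189 = 841 × 1189 mm
D2: ⌊1189/2⌋ × 841 = 594 × 841 mm
D3: ⌊841/2⌋ × 594 = 420 × 594 mm
D4: ⌊594/2⌋ × 420 = 297 × 420 mm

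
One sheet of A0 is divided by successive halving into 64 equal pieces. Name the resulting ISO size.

64 = 2^6, so 6 halving steps.
A0 → A1 → … → A6 after 6 steps.

A6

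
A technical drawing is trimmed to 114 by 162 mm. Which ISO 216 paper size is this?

C6 (114 × 162 mm)

Aspect ratio 162/114 ≈ 1.421 — close to the ISO √2 ≈ 1.414.
In the C-series (envelope sizes, between A and B): C6 = 114 × 162 mm.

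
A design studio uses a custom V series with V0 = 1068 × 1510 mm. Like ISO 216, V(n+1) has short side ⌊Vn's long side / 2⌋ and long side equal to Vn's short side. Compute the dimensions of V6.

133 × 188 mm

V1: ⌊1510/2⌋ × 1068 = 755 × 1068 mm
V2: ⌊1068/2⌋ × 755 = 534 × 755 mm
V3: ⌊755/2⌋ × 534 = 377 × 534 mm
V4: ⌊534/2⌋ × 377 = 267 × 377 mm
V5: ⌊377/2⌋ × 267 = 188 × 267 mm
V6: ⌊267/2⌋ × 188 = 133 × 188 mm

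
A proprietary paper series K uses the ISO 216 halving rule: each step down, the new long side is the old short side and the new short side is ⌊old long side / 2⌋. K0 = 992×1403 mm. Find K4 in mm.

K1: ⌊1403/2⌋ × 992 = 701 × 992 mm
K2: ⌊992/2⌋ × 701 = 496 × 701 mm
K3: ⌊701/2⌋ × 496 = 350 × 496 mm
K4: ⌊496/2⌋ × 350 = 248 × 350 mm

248 × 350 mm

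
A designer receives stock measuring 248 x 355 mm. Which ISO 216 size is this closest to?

Aspect ratio 355/248 ≈ 1.431 (ISO target is √2 ≈ 1.414).
In the B-series (B0 = 1000 × 1414 mm): B4 = 250 × 353 mm.
Off by 4 mm total — nearest standard size.

B4 (250 × 353 mm)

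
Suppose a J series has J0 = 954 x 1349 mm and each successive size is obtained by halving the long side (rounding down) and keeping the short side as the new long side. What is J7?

J1 = 674 × 954 mm (from J0 by 1 halving).
J2: ⌊954/2⌋ × 674 = 477 × 674 mm
J3: ⌊674/2⌋ × 477 = 337 × 477 mm
J4: ⌊477/2⌋ × 337 = 238 × 337 mm
J5: ⌊337/2⌋ × 238 = 168 × 238 mm
J6: ⌊238/2⌋ × 168 = 119 × 168 mm
J7: ⌊168/2⌋ × 119 = 84 × 119 mm

84 × 119 mm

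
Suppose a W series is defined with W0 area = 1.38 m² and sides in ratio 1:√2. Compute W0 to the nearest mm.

988 × 1397 mm

Let the short side be w mm. Then w · w√2 = 1.38 m² = 1,380,000 mm².
w² = 1,380,000/√2, so w ≈ 987.8 mm; long side = w√2 ≈ 1397.0 mm.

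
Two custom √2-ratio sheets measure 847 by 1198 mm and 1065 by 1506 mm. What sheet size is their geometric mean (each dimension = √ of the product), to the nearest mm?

Short side: √(847 · 1065) = √902055 ≈ 949.8 → 950 mm
Long side: √(1198 · 1506) = √1804188 ≈ 1343.2 → 1343 mm

950 × 1343 mm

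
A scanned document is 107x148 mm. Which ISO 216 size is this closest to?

Aspect ratio 148/107 ≈ 1.383 (ISO target is √2 ≈ 1.414).
In the A-series (A0 area = 1 m²): A6 = 105 × 148 mm.
Off by 2 mm total — nearest standard size.

A6 (105 × 148 mm)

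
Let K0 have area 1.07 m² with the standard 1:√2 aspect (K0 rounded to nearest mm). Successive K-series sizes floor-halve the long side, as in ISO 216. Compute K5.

Let K0's short side be w mm. w · w√2 = 1.07 m² = 1,070,000 mm², so w ≈ 869.8 mm and w√2 ≈ 1230.1 mm → K0 = 870 × 1230 mm.
K1: ⌊1230/2⌋ × 870 = 615 × 870 mm
K2: ⌊870/2⌋ × 615 = 435 × 615 mm
K3: ⌊615/2⌋ × 435 = 307 × 435 mm
K4: ⌊435/2⌋ × 307 = 217 × 307 mm
K5: ⌊307/2⌋ × 217 = 153 × 217 mm

153 × 217 mm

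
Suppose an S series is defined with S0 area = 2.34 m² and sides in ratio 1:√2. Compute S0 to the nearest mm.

1286 × 1819 mm

Let the short side be w mm. Then w · w√2 = 2.34 m² = 2,340,000 mm².
w² = 2,340,000/√2, so w ≈ 1286.3 mm; long side = w√2 ≈ 1819.1 mm.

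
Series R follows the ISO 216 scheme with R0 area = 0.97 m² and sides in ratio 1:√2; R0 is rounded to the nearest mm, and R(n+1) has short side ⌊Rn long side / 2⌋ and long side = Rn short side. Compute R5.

Let R0's short side be w mm. w · w√2 = 0.97 m² = 970,000 mm², so w ≈ 828.2 mm and w√2 ≈ 1171.2 mm → R0 = 828 × 1171 mm.
R1: ⌊1171/2⌋ × 828 = 585 × 828 mm
R2: ⌊828/2⌋ × 585 = 414 × 585 mm
R3: ⌊585/2⌋ × 414 = 292 × 414 mm
R4: ⌊414/2⌋ × 292 = 207 × 292 mm
R5: ⌊292/2⌋ × 207 = 146 × 207 mm

146 × 207 mm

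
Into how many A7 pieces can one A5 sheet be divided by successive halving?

Each ISO step halves the sheet: 1 × A5 → 2 × A6 → 4 × A7
From A5 to A7 is 2 halving steps: 2^2 = 4.

4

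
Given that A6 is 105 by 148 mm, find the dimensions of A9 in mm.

37 × 52 mm

A7: ⌊148/2⌋ × 105 = 74 × 105 mm
A8: ⌊105/2⌋ × 74 = 52 × 74 mm
A9: ⌊74/2⌋ × 52 = 37 × 52 mm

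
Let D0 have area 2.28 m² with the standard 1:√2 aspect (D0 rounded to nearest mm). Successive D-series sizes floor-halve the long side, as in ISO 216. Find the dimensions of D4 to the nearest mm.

Let D0's short side be w mm. w · w√2 = 2.28 m² = 2,280,000 mm², so w ≈ 1269.7 mm and w√2 ≈ 1795.7 mm → D0 = 1270 × 1796 mm.
D1: ⌊1796/2⌋ × 1270 = 898 × 1270 mm
D2: ⌊1270/2⌋ × 898 = 635 × 898 mm
D3: ⌊898/2⌋ × 635 = 449 × 635 mm
D4: ⌊635/2⌋ × 449 = 317 × 449 mm

317 × 449 mm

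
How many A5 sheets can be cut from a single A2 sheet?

A2 = 420 × 594 mm; A5 = 148 × 210 mm.
Each halving step doubles the count; 3 steps from A2 to A5.
2^3 = 8.

8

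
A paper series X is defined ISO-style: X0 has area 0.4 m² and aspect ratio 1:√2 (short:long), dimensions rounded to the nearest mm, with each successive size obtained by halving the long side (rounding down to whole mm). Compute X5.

Let X0's short side be w mm. w · w√2 = 0.4 m² = 400,000 mm², so w ≈ 531.8 mm and w√2 ≈ 752.1 mm → X0 = 532 × 752 mm.
X1: ⌊752/2⌋ × 532 = 376 × 532 mm
X2: ⌊532/2⌋ × 376 = 266 × 376 mm
X3: ⌊376/2⌋ × 266 = 188 × 266 mm
X4: ⌊266/2⌋ × 188 = 133 × 188 mm
X5: ⌊188/2⌋ × 133 = 94 × 133 mm

94 × 133 mm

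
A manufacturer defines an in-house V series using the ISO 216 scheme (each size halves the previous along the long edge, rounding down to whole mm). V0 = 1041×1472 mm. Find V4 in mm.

V1: ⌊1472/2⌋ × 1041 = 736 × 1041 mm
V2: ⌊1041/2⌋ × 736 = 520 × 736 mm
V3: ⌊736/2⌋ × 520 = 368 × 520 mm
V4: ⌊520/2⌋ × 368 = 260 × 368 mm

260 × 368 mm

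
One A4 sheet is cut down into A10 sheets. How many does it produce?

A4 = 210 × 297 mm; A10 = 26 × 37 mm.
Each halving step doubles the count; 6 steps from A4 to A10.
2^6 = 64.

64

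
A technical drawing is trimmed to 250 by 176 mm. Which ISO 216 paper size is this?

B5 (176 × 250 mm)

Aspect ratio 250/176 ≈ 1.420 — close to the ISO √2 ≈ 1.414.
In the B-series (B0 = 1000 × 1414 mm): B5 = 176 × 250 mm.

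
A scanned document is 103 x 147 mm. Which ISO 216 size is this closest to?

Aspect ratio 147/103 ≈ 1.427 — close to the ISO √2 ≈ 1.414.
In the A-series (A0 area = 1 m²): A6 = 105 × 148 mm.
Off by 3 mm total — nearest standard size.

A6 (105 × 148 mm)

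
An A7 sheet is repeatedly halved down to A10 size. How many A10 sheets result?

8

Each ISO step halves the sheet: 1 × A7 → 2 × A8 → 4 × A9 → 8 × A10
From A7 to A10 is 3 halving steps: 2^3 = 8.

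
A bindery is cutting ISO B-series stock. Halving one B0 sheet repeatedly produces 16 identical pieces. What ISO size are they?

16 = 2^4, so 4 halving steps.
B0 → B1 → … → B4 after 4 steps.

B4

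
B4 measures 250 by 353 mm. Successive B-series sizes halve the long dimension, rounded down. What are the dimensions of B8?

B5: ⌊353/2⌋ × 250 = 176 × 250 mm
B6: ⌊250/2⌋ × 176 = 125 × 176 mm
B7: ⌊176/2⌋ × 125 = 88 × 125 mm
B8: ⌊125/2⌋ × 88 = 62 × 88 mm

62 × 88 mm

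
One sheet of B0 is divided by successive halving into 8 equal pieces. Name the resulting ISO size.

B3

8 = 2^3, so 3 halving steps.
B0 → B1 → … → B3 after 3 steps.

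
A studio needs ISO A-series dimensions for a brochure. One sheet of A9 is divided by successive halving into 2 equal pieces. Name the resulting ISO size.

A10

2 = 2^1, so 1 halving step.
A9 → A10 → … → A10 after 1 step.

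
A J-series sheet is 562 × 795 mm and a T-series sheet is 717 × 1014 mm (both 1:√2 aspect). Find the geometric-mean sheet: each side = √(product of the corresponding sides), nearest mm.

635 × 898 mm

Short side: √(562 · 717) = √402954 ≈ 634.8 → 635 mm
Long side: √(795 · 1014) = √806130 ≈ 897.8 → 898 mm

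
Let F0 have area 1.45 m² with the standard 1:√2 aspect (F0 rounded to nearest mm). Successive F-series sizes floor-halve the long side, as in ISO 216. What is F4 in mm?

253 × 358 mm

Let F0's short side be w mm. w · w√2 = 1.45 m² = 1,450,000 mm², so w ≈ 1012.6 mm and w√2 ≈ 1432.0 mm → F0 = 1013 × 1432 mm.
F1: ⌊1432/2⌋ × 1013 = 716 × 1013 mm
F2: ⌊1013/2⌋ × 716 = 506 × 716 mm
F3: ⌊716/2⌋ × 506 = 358 × 506 mm
F4: ⌊506/2⌋ × 358 = 253 × 358 mm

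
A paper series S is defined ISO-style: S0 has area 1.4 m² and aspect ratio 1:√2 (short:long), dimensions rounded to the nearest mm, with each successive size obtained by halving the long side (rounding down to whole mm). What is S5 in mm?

175 × 248 mm

Let S0's short side be w mm. w · w√2 = 1.4 m² = 1,400,000 mm², so w ≈ 995.0 mm and w√2 ≈ 1407.1 mm → S0 = 995 × 1407 mm.
S1: ⌊1407/2⌋ × 995 = 703 × 995 mm
S2: ⌊995/2⌋ × 703 = 497 × 703 mm
S3: ⌊703/2⌋ × 497 = 351 × 497 mm
S4: ⌊497/2⌋ × 351 = 248 × 351 mm
S5: ⌊351/2⌋ × 248 = 175 × 248 mm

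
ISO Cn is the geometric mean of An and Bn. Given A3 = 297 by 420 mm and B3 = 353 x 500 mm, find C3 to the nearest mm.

Short side: √(297 · 353) = √104841 ≈ 323.8 → 324 mm
Long side: √(420 · 500) = √210000 ≈ 458.3 → 458 mm

324 × 458 mm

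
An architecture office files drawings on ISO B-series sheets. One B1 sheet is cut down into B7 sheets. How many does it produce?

Each ISO step halves the sheet: 1 × B1 → 2 × B2 → 4 × B3 → 8 × B4 → …
From B1 to B7 is 6 halving steps: 2^6 = 64.

64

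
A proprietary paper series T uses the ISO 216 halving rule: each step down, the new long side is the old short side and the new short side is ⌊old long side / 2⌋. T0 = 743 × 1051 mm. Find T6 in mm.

92 × 131 mm

T1: ⌊1051/2⌋ × 743 = 525 × 743 mm
T2: ⌊743/2⌋ × 525 = 371 × 525 mm
T3: ⌊525/2⌋ × 371 = 262 × 371 mm
T4: ⌊371/2⌋ × 262 = 185 × 262 mm
T5: ⌊262/2⌋ × 185 = 131 × 185 mm
T6: ⌊185/2⌋ × 131 = 92 × 131 mm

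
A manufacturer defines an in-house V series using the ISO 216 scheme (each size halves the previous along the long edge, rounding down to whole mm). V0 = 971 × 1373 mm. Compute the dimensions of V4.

V1: ⌊1373/2⌋ × 971 = 686 × 971 mm
V2: ⌊971/2⌋ × 686 = 485 × 686 mm
V3: ⌊686/2⌋ × 485 = 343 × 485 mm
V4: ⌊485/2⌋ × 343 = 242 × 343 mm

242 × 343 mm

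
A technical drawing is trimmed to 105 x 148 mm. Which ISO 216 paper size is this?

A6 (105 × 148 mm)

Aspect ratio 148/105 ≈ 1.410 — close to the ISO √2 ≈ 1.414.
In the A-series (A0 area = 1 m²): A6 = 105 × 148 mm.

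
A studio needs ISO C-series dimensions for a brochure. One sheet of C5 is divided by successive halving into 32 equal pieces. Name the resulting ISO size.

32 = 2^5, so 5 halving steps.
C5 → C6 → … → C10 after 5 steps.

C10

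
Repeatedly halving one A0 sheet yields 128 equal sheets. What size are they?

128 = 2^7, so 7 halving steps.
A0 → A1 → … → A7 after 7 steps.

A7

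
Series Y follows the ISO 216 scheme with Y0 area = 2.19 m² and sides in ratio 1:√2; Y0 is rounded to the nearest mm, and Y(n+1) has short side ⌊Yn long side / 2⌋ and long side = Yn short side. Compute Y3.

440 × 622 mm

Let Y0's short side be w mm. w · w√2 = 2.19 m² = 2,190,000 mm², so w ≈ 1244.4 mm and w√2 ≈ 1759.9 mm → Y0 = 1244 × 1760 mm.
Y1: ⌊1760/2⌋ × 1244 = 880 × 1244 mm
Y2: ⌊1244/2⌋ × 880 = 622 × 880 mm
Y3: ⌊880/2⌋ × 622 = 440 × 622 mm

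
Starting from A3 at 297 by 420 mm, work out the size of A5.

148 × 210 mm

A4: ⌊420/2⌋ × 297 = 210 × 297 mm
A5: ⌊297/2⌋ × 210 = 148 × 210 mm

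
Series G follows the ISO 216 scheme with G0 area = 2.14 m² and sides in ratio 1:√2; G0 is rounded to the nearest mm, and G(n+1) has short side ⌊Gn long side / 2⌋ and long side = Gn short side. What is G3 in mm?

Let G0's short side be w mm. w · w√2 = 2.14 m² = 2,140,000 mm², so w ≈ 1230.1 mm and w√2 ≈ 1739.7 mm → G0 = 1230 × 1740 mm.
G1: ⌊1740/2⌋ × 1230 = 870 × 1230 mm
G2: ⌊1230/2⌋ × 870 = 615 × 870 mm
G3: ⌊870/2⌋ × 615 = 435 × 615 mm

435 × 615 mm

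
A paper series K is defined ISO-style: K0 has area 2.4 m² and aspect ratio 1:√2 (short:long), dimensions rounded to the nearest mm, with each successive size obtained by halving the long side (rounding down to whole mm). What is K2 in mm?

651 × 921 mm

Let K0's short side be w mm. w · w√2 = 2.4 m² = 2,400,000 mm², so w ≈ 1302.7 mm and w√2 ≈ 1842.3 mm → K0 = 1303 × 1842 mm.
K1: ⌊1842/2⌋ × 1303 = 921 × 1303 mm
K2: ⌊1303/2⌋ × 921 = 651 × 921 mm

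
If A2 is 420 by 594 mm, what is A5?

148 × 210 mm

A3: ⌊594/2⌋ × 420 = 297 × 420 mm
A4: ⌊420/2⌋ × 297 = 210 × 297 mm
A5: ⌊297/2⌋ × 210 = 148 × 210 mm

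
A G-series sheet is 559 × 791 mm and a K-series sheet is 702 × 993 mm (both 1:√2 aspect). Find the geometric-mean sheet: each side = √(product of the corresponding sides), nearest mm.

626 × 886 mm

Short side: √(559 · 702) = √392418 ≈ 626.4 → 626 mm
Long side: √(791 · 993) = √785463 ≈ 886.3 → 886 mm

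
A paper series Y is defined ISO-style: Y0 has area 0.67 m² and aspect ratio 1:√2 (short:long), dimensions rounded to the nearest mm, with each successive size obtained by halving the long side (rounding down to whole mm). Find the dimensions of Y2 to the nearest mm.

Let Y0's short side be w mm. w · w√2 = 0.67 m² = 670,000 mm², so w ≈ 688.3 mm and w√2 ≈ 973.4 mm → Y0 = 688 × 973 mm.
Y1: ⌊973/2⌋ × 688 = 486 × 688 mm
Y2: ⌊688/2⌋ × 486 = 344 × 486 mm

344 × 486 mm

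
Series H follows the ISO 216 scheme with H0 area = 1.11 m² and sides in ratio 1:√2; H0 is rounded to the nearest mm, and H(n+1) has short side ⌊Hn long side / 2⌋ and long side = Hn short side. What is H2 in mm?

Let H0's short side be w mm. w · w√2 = 1.11 m² = 1,110,000 mm², so w ≈ 885.9 mm and w√2 ≈ 1252.9 mm → H0 = 886 × 1253 mm.
H1: ⌊1253/2⌋ × 886 = 626 × 886 mm
H2: ⌊886/2⌋ × 626 = 443 × 626 mm

443 × 626 mm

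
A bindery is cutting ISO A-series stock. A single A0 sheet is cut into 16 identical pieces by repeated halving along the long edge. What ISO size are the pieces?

A4

16 = 2^4, so 4 halving steps.
A0 → A1 → … → A4 after 4 steps.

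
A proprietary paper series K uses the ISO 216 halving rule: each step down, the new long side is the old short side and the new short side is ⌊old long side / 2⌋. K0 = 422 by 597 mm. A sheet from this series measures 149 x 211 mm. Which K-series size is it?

K3

K0: 422 × 597 mm
K1: 298 × 422 mm
K2: 211 × 298 mm
K3: 149 × 211 mm
K4: 105 × 149 mm
→ matches K3.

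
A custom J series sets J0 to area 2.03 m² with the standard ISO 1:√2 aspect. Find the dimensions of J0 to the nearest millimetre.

1198 × 1694 mm

Let the short side be w mm. Then w · w√2 = 2.03 m² = 2,030,000 mm².
w² = 2,030,000/√2, so w ≈ 1198.1 mm; long side = w√2 ≈ 1694.4 mm.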